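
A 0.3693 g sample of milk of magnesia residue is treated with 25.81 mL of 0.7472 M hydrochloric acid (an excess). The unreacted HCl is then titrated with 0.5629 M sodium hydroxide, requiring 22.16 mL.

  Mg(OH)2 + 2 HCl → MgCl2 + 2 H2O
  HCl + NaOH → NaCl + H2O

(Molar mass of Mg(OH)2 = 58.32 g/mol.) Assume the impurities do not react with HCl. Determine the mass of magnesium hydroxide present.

n(HCl) added = 0.02581 × 0.7472 = 0.01929 mol
n(NaOH) used in back-titration = 0.02216 × 0.5629 = 0.01247 mol
n(HCl) left over = 0.01247 mol (1:1 ratio)
n(HCl) consumed by analyte = 0.01929 − 0.01247 = 6.811 × 10^-3 mol
From the 1:2 ratio, n(Mg(OH)2) = 1/2 × 6.811 × 10^-3 = 3.406 × 10^-3 mol
mass of Mg(OH)2 = 3.406 × 10^-3 × 58.32 = 0.1986 g

0.1986 g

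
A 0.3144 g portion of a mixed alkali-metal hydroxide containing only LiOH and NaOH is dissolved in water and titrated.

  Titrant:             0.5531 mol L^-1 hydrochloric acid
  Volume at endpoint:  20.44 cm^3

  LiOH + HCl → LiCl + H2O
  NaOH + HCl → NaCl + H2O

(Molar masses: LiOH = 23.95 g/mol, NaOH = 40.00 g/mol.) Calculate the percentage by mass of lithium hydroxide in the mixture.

n(HCl) = 0.02044 × 0.5531 = 0.01131 mol
Let x = n(LiOH), y = n(NaOH).
Titrant: 1x + 1y = 0.01131;  mass: 23.95x + 40.00y = 0.3144
Solving, x = 8.587 × 10^-3 mol, y = 2.719 × 10^-3 mol
mass of LiOH = 8.587 × 10^-3 × 23.95 = 0.2056 g
% LiOH = 0.2056 / 0.3144 × 100 = 65.41 %

65.41 %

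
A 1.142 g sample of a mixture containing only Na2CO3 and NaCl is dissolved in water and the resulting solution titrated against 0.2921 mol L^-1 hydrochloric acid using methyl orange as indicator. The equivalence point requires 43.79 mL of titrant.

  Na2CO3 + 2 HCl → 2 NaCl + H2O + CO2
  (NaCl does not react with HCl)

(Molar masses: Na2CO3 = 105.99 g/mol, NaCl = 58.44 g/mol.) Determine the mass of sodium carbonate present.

n(HCl) = 0.04379 × 0.2921 = 0.01279 mol
Let x = n(Na2CO3), y = n(NaCl).
Titrant: 2x = 0.01279;  mass: 105.99x + 58.44y = 1.142
Solving, x = 6.396 × 10^-3 mol, y = 7.942 × 10^-3 mol
mass of Na2CO3 = 6.396 × 10^-3 × 105.99 = 0.6779 g

0.6779 g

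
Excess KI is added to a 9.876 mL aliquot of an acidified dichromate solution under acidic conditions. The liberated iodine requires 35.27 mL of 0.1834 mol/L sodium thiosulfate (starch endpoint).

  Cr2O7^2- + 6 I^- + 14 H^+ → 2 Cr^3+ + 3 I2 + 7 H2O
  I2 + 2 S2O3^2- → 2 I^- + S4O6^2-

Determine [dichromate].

0.1092 mol/L

n(S2O3^2-) = 0.03527 × 0.1834 = 6.469 × 10^-3 mol
n(I2) = n(S2O3^2-)/2 = 3.234 × 10^-3 mol
From the 1:3 ratio, n(Cr2O7^2-) in the aliquot = 1/3 × 3.234 × 10^-3 = 1.078 × 10^-3 mol
[Cr2O7^2-] = 1.078 × 10^-3 / 0.009876 = 0.1092 mol/L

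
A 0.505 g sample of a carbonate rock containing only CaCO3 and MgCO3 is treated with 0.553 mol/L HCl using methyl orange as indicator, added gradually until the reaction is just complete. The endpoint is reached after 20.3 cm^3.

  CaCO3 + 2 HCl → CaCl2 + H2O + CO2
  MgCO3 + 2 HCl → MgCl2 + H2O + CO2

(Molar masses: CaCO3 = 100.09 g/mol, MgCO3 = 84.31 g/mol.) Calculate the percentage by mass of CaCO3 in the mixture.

39.9 %

n(HCl) = 0.0203 × 0.553 = 0.0112 mol
Let x = n(CaCO3), y = n(MgCO3).
Titrant: 2x + 2y = 0.0112;  mass: 100.09x + 84.31y = 0.505
Solving, x = 2.01 × 10^-3 mol, y = 3.60 × 10^-3 mol
mass of CaCO3 = 2.01 × 10^-3 × 100.09 = 0.202 g
% CaCO3 = 0.202 / 0.505 × 100 = 39.9 %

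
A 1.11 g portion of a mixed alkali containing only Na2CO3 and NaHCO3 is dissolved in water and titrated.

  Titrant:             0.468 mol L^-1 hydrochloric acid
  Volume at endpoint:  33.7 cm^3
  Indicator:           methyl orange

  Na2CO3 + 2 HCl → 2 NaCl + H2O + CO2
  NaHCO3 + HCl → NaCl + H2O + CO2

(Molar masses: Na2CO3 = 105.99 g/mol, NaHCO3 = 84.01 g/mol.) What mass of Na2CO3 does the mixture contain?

0.367 g

n(HCl) = 0.0337 × 0.468 = 0.0158 mol
Let x = n(Na2CO3), y = n(NaHCO3).
Titrant: 2x + 1y = 0.0158;  mass: 105.99x + 84.01y = 1.11
Solving, x = 3.47 × 10^-3 mol, y = 8.84 × 10^-3 mol
mass of Na2CO3 = 3.47 × 10^-3 × 105.99 = 0.367 g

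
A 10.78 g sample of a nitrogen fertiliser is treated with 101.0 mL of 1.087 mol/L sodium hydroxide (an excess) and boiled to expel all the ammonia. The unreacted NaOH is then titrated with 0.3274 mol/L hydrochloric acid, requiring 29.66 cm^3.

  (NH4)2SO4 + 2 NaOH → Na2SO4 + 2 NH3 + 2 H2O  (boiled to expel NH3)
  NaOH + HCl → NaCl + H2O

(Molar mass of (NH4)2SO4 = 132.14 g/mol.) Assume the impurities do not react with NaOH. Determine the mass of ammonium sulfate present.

n(NaOH) added = 0.1010 × 1.087 = 0.1098 mol
n(HCl) used in back-titration = 0.02966 × 0.3274 = 9.711 × 10^-3 mol
n(NaOH) left over = 9.711 × 10^-3 mol (1:1 ratio)
n(NaOH) consumed by analyte = 0.1098 − 9.711 × 10^-3 = 0.1001 mol
From the 1:2 ratio, n((NH4)2SO4) = 1/2 × 0.1001 = 0.05004 mol
mass of (NH4)2SO4 = 0.05004 × 132.14 = 6.612 g

6.612 g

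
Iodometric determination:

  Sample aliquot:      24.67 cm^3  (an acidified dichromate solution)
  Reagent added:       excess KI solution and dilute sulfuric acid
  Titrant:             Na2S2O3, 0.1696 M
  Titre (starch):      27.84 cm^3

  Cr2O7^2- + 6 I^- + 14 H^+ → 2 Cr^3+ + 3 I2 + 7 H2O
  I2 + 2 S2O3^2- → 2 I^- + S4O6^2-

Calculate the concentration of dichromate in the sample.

n(S2O3^2-) = 0.02784 × 0.1696 = 4.722 × 10^-3 mol
n(I2) = n(S2O3^2-)/2 = 2.361 × 10^-3 mol
From the 1:3 ratio, n(Cr2O7^2-) in the aliquot = 1/3 × 2.361 × 10^-3 = 7.869 × 10^-4 mol
[Cr2O7^2-] = 7.869 × 10^-4 / 0.02467 = 0.03190 mol/L

0.03190 M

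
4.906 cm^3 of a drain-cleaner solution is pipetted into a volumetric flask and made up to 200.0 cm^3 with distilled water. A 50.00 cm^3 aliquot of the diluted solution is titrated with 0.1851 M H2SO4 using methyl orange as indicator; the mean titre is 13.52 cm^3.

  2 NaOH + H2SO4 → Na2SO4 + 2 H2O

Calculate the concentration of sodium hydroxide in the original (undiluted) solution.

4.081 M

n(H2SO4) = 0.01352 × 0.1851 = 2.503 × 10^-3 mol
From the 2:1 ratio, n(NaOH) in the aliquot = 2/1 × 2.503 × 10^-3 = 5.005 × 10^-3 mol
[NaOH]_dilute = 5.005 × 10^-3 / 0.05000 = 0.1001 mol/L
Dilution factor = 200.0 / 4.906 = 40.77
[NaOH]_stock = 0.1001 × 40.77 = 4.081 mol/L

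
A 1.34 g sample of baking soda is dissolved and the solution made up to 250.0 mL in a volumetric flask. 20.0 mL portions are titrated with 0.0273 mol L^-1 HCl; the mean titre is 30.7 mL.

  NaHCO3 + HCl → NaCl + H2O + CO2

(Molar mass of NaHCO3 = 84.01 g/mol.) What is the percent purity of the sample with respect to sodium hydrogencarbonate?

65.7 %

n(HCl) per titration = 0.0307 × 0.0273 = 8.38 × 10^-4 mol
n(NaHCO3) in each aliquot = 8.38 × 10^-4 mol (1:1 ratio)
n(NaHCO3) in the whole flask = 8.38 × 10^-4 × 250.0/20.0 = 0.0105 mol
mass of NaHCO3 = 0.0105 × 84.01 = 0.880 g
% NaHCO3 = 0.880 / 1.34 × 100 = 65.7 %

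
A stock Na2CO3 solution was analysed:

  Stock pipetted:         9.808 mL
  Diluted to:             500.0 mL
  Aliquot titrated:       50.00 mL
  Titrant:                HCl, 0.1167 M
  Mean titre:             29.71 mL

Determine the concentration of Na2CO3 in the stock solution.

Na2CO3 + 2 HCl → 2 NaCl + H2O + CO2
n(HCl) = 0.02971 × 0.1167 = 3.467 × 10^-3 mol
From the 1:2 ratio, n(Na2CO3) in the aliquot = 1/2 × 3.467 × 10^-3 = 1.734 × 10^-3 mol
[Na2CO3]_dilute = 1.734 × 10^-3 / 0.05000 = 0.03467 mol/L
Dilution factor = 500.0 / 9.808 = 50.98
[Na2CO3]_stock = 0.03467 × 50.98 = 1.768 mol/L

1.768 M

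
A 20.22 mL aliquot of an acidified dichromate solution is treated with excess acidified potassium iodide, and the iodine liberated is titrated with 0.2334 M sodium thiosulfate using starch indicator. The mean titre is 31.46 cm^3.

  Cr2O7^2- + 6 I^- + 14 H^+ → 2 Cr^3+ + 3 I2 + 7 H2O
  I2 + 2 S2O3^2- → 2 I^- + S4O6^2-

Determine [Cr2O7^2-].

n(S2O3^2-) = 0.03146 × 0.2334 = 7.343 × 10^-3 mol
n(I2) = n(S2O3^2-)/2 = 3.671 × 10^-3 mol
From the 1:3 ratio, n(Cr2O7^2-) in the aliquot = 1/3 × 3.671 × 10^-3 = 1.224 × 10^-3 mol
[Cr2O7^2-] = 1.224 × 10^-3 / 0.02022 = 0.06052 mol/L

0.06052 M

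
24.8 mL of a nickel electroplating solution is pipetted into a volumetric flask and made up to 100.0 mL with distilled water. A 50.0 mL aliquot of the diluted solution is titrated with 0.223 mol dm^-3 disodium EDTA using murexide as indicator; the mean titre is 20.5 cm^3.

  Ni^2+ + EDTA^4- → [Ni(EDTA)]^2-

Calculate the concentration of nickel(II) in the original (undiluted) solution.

0.369 mol/L

n(EDTA) = 0.0205 × 0.223 = 4.57 × 10^-3 mol
n(Ni2+) in the aliquot = 4.57 × 10^-3 mol (1:1 ratio)
[Ni2+]_dilute = 4.57 × 10^-3 / 0.0500 = 0.0914 mol/L
Dilution factor = 100.0 / 24.8 = 4.032
[Ni2+]_stock = 0.0914 × 4.032 = 0.369 mol/L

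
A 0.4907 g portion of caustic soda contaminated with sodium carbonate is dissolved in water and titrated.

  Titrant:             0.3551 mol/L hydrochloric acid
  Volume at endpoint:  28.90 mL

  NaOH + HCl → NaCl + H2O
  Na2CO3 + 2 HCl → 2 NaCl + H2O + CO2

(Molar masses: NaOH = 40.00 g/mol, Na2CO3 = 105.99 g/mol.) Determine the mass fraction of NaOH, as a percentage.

n(HCl) = 0.02890 × 0.3551 = 0.01026 mol
Let x = n(NaOH), y = n(Na2CO3).
Titrant: 1x + 2y = 0.01026;  mass: 40.00x + 105.99y = 0.4907
Solving, x = 4.090 × 10^-3 mol, y = 3.086 × 10^-3 mol
mass of NaOH = 4.090 × 10^-3 × 40.00 = 0.1636 g
% NaOH = 0.1636 / 0.4907 × 100 = 33.34 %

33.34 %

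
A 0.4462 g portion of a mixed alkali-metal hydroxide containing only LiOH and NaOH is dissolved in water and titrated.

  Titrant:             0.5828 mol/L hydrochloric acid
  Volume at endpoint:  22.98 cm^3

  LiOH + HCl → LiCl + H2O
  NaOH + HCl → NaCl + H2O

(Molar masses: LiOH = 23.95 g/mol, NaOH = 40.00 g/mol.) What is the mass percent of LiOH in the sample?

n(HCl) = 0.02298 × 0.5828 = 0.01339 mol
Let x = n(LiOH), y = n(NaOH).
Titrant: 1x + 1y = 0.01339;  mass: 23.95x + 40.00y = 0.4462
Solving, x = 5.577 × 10^-3 mol, y = 7.816 × 10^-3 mol
mass of LiOH = 5.577 × 10^-3 × 23.95 = 0.1336 g
% LiOH = 0.1336 / 0.4462 × 100 = 29.93 %

29.93 %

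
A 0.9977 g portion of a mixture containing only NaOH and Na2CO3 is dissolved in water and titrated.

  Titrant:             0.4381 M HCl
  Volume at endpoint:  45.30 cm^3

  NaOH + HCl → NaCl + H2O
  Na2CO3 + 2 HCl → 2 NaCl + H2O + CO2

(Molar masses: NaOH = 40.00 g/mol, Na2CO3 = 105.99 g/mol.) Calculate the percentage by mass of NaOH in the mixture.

16.67 %

n(HCl) = 0.04530 × 0.4381 = 0.01985 mol
Let x = n(NaOH), y = n(Na2CO3).
Titrant: 1x + 2y = 0.01985;  mass: 40.00x + 105.99y = 0.9977
Solving, x = 4.158 × 10^-3 mol, y = 7.844 × 10^-3 mol
mass of NaOH = 4.158 × 10^-3 × 40.00 = 0.1663 g
% NaOH = 0.1663 / 0.9977 × 100 = 16.67 %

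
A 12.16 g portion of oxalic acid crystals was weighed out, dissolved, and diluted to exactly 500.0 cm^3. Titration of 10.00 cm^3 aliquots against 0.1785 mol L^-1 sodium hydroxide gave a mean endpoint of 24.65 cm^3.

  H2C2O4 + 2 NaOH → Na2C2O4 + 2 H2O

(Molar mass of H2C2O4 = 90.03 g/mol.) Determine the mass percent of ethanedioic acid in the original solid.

n(NaOH) per titration = 0.02465 × 0.1785 = 4.400 × 10^-3 mol
From the 1:2 ratio, n(H2C2O4) in each aliquot = 1/2 × 4.400 × 10^-3 = 2.200 × 10^-3 mol
n(H2C2O4) in the whole flask = 2.200 × 10^-3 × 500.0/10.00 = 0.1100 mol
mass of H2C2O4 = 0.1100 × 90.03 = 9.903 g
% H2C2O4 = 9.903 / 12.16 × 100 = 81.44 %

81.44 %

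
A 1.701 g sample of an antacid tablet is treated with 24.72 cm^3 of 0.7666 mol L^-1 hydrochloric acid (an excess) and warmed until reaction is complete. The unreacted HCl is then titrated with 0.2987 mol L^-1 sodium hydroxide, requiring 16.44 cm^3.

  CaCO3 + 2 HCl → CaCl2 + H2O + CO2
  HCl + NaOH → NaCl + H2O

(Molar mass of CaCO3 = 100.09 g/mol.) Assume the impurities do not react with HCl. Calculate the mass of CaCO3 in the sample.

0.7026 g

n(HCl) added = 0.02472 × 0.7666 = 0.01895 mol
n(NaOH) used in back-titration = 0.01644 × 0.2987 = 4.911 × 10^-3 mol
n(HCl) left over = 4.911 × 10^-3 mol (1:1 ratio)
n(HCl) consumed by analyte = 0.01895 − 4.911 × 10^-3 = 0.01404 mol
From the 1:2 ratio, n(CaCO3) = 1/2 × 0.01404 = 7.020 × 10^-3 mol
mass of CaCO3 = 7.020 × 10^-3 × 100.09 = 0.7026 g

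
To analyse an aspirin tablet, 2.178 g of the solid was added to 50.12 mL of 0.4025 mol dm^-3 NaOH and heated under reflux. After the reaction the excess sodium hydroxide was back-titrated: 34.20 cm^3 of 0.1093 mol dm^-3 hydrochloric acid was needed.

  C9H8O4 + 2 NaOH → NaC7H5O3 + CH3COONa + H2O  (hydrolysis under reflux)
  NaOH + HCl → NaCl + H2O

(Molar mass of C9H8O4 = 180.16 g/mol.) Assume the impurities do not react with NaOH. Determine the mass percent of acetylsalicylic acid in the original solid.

n(NaOH) added = 0.05012 × 0.4025 = 0.02017 mol
n(HCl) used in back-titration = 0.03420 × 0.1093 = 3.738 × 10^-3 mol
n(NaOH) left over = 3.738 × 10^-3 mol (1:1 ratio)
n(NaOH) consumed by analyte = 0.02017 − 3.738 × 10^-3 = 0.01644 mol
From the 1:2 ratio, n(C9H8O4) = 1/2 × 0.01644 = 8.218 × 10^-3 mol
mass of C9H8O4 = 8.218 × 10^-3 × 180.16 = 1.480 g
% C9H8O4 = 1.480 / 2.178 × 100 = 67.97 %

67.97 %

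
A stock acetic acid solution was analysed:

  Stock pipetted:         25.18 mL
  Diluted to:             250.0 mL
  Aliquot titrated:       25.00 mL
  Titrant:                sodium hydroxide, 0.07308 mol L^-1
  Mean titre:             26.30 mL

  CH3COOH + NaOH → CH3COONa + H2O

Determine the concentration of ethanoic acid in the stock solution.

n(NaOH) = 0.02630 × 0.07308 = 1.922 × 10^-3 mol
n(CH3COOH) in the aliquot = 1.922 × 10^-3 mol (1:1 ratio)
[CH3COOH]_dilute = 1.922 × 10^-3 / 0.02500 = 0.07688 mol/L
Dilution factor = 250.0 / 25.18 = 9.929
[CH3COOH]_stock = 0.07688 × 9.929 = 0.7633 mol/L

0.7633 mol/L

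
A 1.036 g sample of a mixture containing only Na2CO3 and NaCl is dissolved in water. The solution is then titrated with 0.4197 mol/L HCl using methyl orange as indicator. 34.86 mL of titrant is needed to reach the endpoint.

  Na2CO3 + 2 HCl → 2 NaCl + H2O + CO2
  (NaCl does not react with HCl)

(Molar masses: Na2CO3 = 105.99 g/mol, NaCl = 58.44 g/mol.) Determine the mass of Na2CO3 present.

0.7754 g

n(HCl) = 0.03486 × 0.4197 = 0.01463 mol
Let x = n(Na2CO3), y = n(NaCl).
Titrant: 2x = 0.01463;  mass: 105.99x + 58.44y = 1.036
Solving, x = 7.315 × 10^-3 mol, y = 4.460 × 10^-3 mol
mass of Na2CO3 = 7.315 × 10^-3 × 105.99 = 0.7754 g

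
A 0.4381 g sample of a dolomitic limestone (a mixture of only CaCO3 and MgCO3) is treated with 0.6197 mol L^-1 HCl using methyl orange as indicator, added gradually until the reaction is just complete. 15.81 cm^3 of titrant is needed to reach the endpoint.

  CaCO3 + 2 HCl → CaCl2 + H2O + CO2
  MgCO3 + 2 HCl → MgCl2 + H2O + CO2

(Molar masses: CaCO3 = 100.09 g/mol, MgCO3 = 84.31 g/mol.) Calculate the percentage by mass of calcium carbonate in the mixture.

36.32 %

n(HCl) = 0.01581 × 0.6197 = 9.797 × 10^-3 mol
Let x = n(CaCO3), y = n(MgCO3).
Titrant: 2x + 2y = 9.797 × 10^-3;  mass: 100.09x + 84.31y = 0.4381
Solving, x = 1.590 × 10^-3 mol, y = 3.309 × 10^-3 mol
mass of CaCO3 = 1.590 × 10^-3 × 100.09 = 0.1591 g
% CaCO3 = 0.1591 / 0.4381 × 100 = 36.32 %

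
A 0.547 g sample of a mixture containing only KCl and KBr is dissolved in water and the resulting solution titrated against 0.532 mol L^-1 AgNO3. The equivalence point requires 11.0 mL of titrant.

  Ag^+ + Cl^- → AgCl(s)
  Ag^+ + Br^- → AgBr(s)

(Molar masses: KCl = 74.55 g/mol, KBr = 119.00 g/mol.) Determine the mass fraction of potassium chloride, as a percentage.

45.8 %

n(AgNO3) = 0.0110 × 0.532 = 5.85 × 10^-3 mol
Let x = n(KCl), y = n(KBr).
Titrant: 1x + 1y = 5.85 × 10^-3;  mass: 74.55x + 119.00y = 0.547
Solving, x = 3.36 × 10^-3 mol, y = 2.49 × 10^-3 mol
mass of KCl = 3.36 × 10^-3 × 74.55 = 0.251 g
% KCl = 0.251 / 0.547 × 100 = 45.8 %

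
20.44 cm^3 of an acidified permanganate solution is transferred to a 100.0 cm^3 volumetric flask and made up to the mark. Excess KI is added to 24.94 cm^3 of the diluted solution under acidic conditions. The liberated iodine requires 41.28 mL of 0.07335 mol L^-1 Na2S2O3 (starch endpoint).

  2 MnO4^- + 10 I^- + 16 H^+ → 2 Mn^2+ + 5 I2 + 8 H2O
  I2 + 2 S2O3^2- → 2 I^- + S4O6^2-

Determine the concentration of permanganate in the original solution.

0.1188 mol/L

n(S2O3^2-) = 0.04128 × 0.07335 = 3.028 × 10^-3 mol
n(I2) = n(S2O3^2-)/2 = 1.514 × 10^-3 mol
From the 2:5 ratio, n(MnO4^-) in the aliquot = 2/5 × 1.514 × 10^-3 = 6.056 × 10^-4 mol
[MnO4^-]_dilute = 6.056 × 10^-4 / 0.02494 = 0.02428 mol/L
[MnO4^-]_original = 0.02428 × 100.0/20.44 = 0.1188 mol/L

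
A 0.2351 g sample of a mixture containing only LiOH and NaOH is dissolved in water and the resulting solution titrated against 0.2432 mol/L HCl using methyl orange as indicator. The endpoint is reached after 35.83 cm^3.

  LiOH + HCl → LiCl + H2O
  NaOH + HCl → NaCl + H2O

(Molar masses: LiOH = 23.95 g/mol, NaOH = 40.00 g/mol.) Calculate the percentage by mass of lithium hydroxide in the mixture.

n(HCl) = 0.03583 × 0.2432 = 8.714 × 10^-3 mol
Let x = n(LiOH), y = n(NaOH).
Titrant: 1x + 1y = 8.714 × 10^-3;  mass: 23.95x + 40.00y = 0.2351
Solving, x = 7.069 × 10^-3 mol, y = 1.645 × 10^-3 mol
mass of LiOH = 7.069 × 10^-3 × 23.95 = 0.1693 g
% LiOH = 0.1693 / 0.2351 × 100 = 72.01 %

72.01 %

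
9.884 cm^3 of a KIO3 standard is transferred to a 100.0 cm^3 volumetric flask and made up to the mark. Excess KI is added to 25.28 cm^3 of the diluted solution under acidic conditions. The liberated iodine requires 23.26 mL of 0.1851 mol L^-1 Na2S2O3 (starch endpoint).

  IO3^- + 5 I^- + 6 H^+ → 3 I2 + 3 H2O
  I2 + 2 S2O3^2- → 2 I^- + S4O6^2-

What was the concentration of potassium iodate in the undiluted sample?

0.2872 mol/L

n(S2O3^2-) = 0.02326 × 0.1851 = 4.305 × 10^-3 mol
n(I2) = n(S2O3^2-)/2 = 2.153 × 10^-3 mol
From the 1:3 ratio, n(IO3^-) in the aliquot = 1/3 × 2.153 × 10^-3 = 7.176 × 10^-4 mol
[IO3^-]_dilute = 7.176 × 10^-4 / 0.02528 = 0.02838 mol/L
[IO3^-]_original = 0.02838 × 100.0/9.884 = 0.2872 mol/L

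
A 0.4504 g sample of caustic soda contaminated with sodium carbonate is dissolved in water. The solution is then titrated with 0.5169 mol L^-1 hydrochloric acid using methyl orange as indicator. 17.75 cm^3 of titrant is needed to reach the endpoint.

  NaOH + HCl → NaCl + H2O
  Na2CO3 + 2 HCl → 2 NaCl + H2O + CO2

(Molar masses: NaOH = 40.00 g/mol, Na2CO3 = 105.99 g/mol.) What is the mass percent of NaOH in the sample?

24.49 %

n(HCl) = 0.01775 × 0.5169 = 9.175 × 10^-3 mol
Let x = n(NaOH), y = n(Na2CO3).
Titrant: 1x + 2y = 9.175 × 10^-3;  mass: 40.00x + 105.99y = 0.4504
Solving, x = 2.757 × 10^-3 mol, y = 3.209 × 10^-3 mol
mass of NaOH = 2.757 × 10^-3 × 40.00 = 0.1103 g
% NaOH = 0.1103 / 0.4504 × 100 = 24.49 %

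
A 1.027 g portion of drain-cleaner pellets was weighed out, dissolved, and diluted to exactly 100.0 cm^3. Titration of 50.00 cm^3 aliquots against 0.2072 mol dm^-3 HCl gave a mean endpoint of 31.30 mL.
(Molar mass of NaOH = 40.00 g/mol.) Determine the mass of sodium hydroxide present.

0.5188 g

NaOH + HCl → NaCl + H2O
n(HCl) per titration = 0.03130 × 0.2072 = 6.485 × 10^-3 mol
n(NaOH) in each aliquot = 6.485 × 10^-3 mol (1:1 ratio)
n(NaOH) in the whole flask = 6.485 × 10^-3 × 100.0/50.00 = 0.01297 mol
mass of NaOH = 0.01297 × 40.00 = 0.5188 g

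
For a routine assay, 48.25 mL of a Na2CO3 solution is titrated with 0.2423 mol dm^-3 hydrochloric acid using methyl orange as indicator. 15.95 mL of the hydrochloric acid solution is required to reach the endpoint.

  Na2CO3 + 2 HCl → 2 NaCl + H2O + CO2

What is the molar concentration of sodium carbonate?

0.04005 mol/L

n(HCl) = 0.01595 L × 0.2423 mol/L = 3.865 × 10^-3 mol
From the 1:2 mole ratio, n(Na2CO3) = 1/2 × 3.865 × 10^-3 = 1.932 × 10^-3 mol
[Na2CO3] = 1.932 × 10^-3 mol / 0.04825 L = 0.04005 mol/L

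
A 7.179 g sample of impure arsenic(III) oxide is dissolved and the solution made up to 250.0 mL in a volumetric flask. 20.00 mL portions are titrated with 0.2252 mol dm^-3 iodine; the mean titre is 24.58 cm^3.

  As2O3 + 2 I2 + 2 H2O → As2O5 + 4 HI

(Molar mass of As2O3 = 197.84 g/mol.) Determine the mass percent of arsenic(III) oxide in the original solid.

95.34 %

n(I2) per titration = 0.02458 × 0.2252 = 5.535 × 10^-3 mol
From the 1:2 ratio, n(As2O3) in each aliquot = 1/2 × 5.535 × 10^-3 = 2.768 × 10^-3 mol
n(As2O3) in the whole flask = 2.768 × 10^-3 × 250.0/20.00 = 0.03460 mol
mass of As2O3 = 0.03460 × 197.84 = 6.845 g
% As2O3 = 6.845 / 7.179 × 100 = 95.34 %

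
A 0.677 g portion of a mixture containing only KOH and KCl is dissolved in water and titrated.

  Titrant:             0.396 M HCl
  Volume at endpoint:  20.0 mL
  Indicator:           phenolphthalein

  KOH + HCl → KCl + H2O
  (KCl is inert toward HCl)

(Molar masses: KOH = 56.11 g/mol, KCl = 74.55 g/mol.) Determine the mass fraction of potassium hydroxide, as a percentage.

n(HCl) = 0.0200 × 0.396 = 7.92 × 10^-3 mol
Let x = n(KOH), y = n(KCl).
Titrant: 1x = 7.92 × 10^-3;  mass: 56.11x + 74.55y = 0.677
Solving, x = 7.92 × 10^-3 mol, y = 3.12 × 10^-3 mol
mass of KOH = 7.92 × 10^-3 × 56.11 = 0.444 g
% KOH = 0.444 / 0.677 × 100 = 65.6 %

65.6 %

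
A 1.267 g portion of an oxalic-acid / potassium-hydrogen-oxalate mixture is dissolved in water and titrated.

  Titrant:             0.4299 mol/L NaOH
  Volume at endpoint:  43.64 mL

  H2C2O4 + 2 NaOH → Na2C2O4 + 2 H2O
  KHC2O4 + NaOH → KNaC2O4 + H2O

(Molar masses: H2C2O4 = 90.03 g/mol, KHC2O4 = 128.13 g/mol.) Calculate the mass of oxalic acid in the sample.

0.6157 g

n(NaOH) = 0.04364 × 0.4299 = 0.01876 mol
Let x = n(H2C2O4), y = n(KHC2O4).
Titrant: 2x + 1y = 0.01876;  mass: 90.03x + 128.13y = 1.267
Solving, x = 6.839 × 10^-3 mol, y = 5.083 × 10^-3 mol
mass of H2C2O4 = 6.839 × 10^-3 × 90.03 = 0.6157 g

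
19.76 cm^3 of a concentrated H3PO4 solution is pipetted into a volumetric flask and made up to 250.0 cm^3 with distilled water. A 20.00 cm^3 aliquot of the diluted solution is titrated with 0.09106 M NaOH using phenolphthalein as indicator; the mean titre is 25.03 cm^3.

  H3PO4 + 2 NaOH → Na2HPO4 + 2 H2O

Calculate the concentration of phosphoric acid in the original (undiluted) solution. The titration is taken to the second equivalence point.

n(NaOH) = 0.02503 × 0.09106 = 2.279 × 10^-3 mol
From the 1:2 ratio, n(H3PO4) in the aliquot = 1/2 × 2.279 × 10^-3 = 1.140 × 10^-3 mol
[H3PO4]_dilute = 1.140 × 10^-3 / 0.02000 = 0.05698 mol/L
Dilution factor = 250.0 / 19.76 = 12.65
[H3PO4]_stock = 0.05698 × 12.65 = 0.7209 mol/L

0.7209 M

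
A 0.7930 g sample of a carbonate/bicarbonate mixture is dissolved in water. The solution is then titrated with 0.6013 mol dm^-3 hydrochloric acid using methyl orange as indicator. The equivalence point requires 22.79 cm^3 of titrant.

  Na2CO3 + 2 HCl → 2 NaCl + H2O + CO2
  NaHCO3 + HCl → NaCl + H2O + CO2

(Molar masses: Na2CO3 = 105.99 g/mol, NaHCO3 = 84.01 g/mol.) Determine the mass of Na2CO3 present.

0.6121 g

n(HCl) = 0.02279 × 0.6013 = 0.01370 mol
Let x = n(Na2CO3), y = n(NaHCO3).
Titrant: 2x + 1y = 0.01370;  mass: 105.99x + 84.01y = 0.7930
Solving, x = 5.775 × 10^-3 mol, y = 2.153 × 10^-3 mol
mass of Na2CO3 = 5.775 × 10^-3 × 105.99 = 0.6121 g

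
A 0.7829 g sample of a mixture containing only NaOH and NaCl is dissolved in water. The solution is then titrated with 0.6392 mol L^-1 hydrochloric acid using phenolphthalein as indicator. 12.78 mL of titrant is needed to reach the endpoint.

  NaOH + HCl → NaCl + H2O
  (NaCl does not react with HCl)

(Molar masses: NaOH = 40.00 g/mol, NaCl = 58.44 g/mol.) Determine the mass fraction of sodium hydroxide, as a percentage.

41.74 %

n(HCl) = 0.01278 × 0.6392 = 8.169 × 10^-3 mol
Let x = n(NaOH), y = n(NaCl).
Titrant: 1x = 8.169 × 10^-3;  mass: 40.00x + 58.44y = 0.7829
Solving, x = 8.169 × 10^-3 mol, y = 7.805 × 10^-3 mol
mass of NaOH = 8.169 × 10^-3 × 40.00 = 0.3268 g
% NaOH = 0.3268 / 0.7829 × 100 = 41.74 %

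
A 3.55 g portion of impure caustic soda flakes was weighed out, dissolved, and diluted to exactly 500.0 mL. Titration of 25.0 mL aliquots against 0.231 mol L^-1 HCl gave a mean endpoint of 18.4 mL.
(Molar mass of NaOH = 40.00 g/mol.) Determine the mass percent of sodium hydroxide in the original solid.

95.8 %

NaOH + HCl → NaCl + H2O
n(HCl) per titration = 0.0184 × 0.231 = 4.25 × 10^-3 mol
n(NaOH) in each aliquot = 4.25 × 10^-3 mol (1:1 ratio)
n(NaOH) in the whole flask = 4.25 × 10^-3 × 500.0/25.0 = 0.0850 mol
mass of NaOH = 0.0850 × 40.00 = 3.40 g
% NaOH = 3.40 / 3.55 × 100 = 95.8 %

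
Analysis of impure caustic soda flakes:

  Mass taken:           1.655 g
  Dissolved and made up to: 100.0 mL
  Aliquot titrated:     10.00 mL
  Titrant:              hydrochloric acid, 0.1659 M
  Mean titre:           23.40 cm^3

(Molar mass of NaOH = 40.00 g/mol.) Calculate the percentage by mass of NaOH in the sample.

NaOH + HCl → NaCl + H2O
n(HCl) per titration = 0.02340 × 0.1659 = 3.882 × 10^-3 mol
n(NaOH) in each aliquot = 3.882 × 10^-3 mol (1:1 ratio)
n(NaOH) in the whole flask = 3.882 × 10^-3 × 100.0/10.00 = 0.03882 mol
mass of NaOH = 0.03882 × 40.00 = 1.553 g
% NaOH = 1.553 / 1.655 × 100 = 93.83 %

93.83 %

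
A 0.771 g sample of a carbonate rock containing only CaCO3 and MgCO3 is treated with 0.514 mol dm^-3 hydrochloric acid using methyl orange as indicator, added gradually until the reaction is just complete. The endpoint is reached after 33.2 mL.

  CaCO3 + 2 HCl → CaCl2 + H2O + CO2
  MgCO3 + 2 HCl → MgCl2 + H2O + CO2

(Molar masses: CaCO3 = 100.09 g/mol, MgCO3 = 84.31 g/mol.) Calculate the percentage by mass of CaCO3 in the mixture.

n(HCl) = 0.0332 × 0.514 = 0.0171 mol
Let x = n(CaCO3), y = n(MgCO3).
Titrant: 2x + 2y = 0.0171;  mass: 100.09x + 84.31y = 0.771
Solving, x = 3.27 × 10^-3 mol, y = 5.26 × 10^-3 mol
mass of CaCO3 = 3.27 × 10^-3 × 100.09 = 0.328 g
% CaCO3 = 0.328 / 0.771 × 100 = 42.5 %

42.5 %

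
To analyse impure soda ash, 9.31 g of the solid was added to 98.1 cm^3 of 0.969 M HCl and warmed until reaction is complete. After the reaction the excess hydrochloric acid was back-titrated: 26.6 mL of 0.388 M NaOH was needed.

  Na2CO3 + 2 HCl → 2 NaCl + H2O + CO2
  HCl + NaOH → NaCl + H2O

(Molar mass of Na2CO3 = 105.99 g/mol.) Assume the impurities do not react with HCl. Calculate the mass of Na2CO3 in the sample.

n(HCl) added = 0.0981 × 0.969 = 0.0951 mol
n(NaOH) used in back-titration = 0.0266 × 0.388 = 0.0103 mol
n(HCl) left over = 0.0103 mol (1:1 ratio)
n(HCl) consumed by analyte = 0.0951 − 0.0103 = 0.0847 mol
From the 1:2 ratio, n(Na2CO3) = 1/2 × 0.0847 = 0.0424 mol
mass of Na2CO3 = 0.0424 × 105.99 = 4.49 g

4.49 g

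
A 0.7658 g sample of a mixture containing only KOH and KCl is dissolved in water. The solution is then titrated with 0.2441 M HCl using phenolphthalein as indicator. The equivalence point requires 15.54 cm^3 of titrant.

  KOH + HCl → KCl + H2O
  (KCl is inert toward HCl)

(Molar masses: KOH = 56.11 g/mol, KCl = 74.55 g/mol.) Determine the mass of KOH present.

n(HCl) = 0.01554 × 0.2441 = 3.793 × 10^-3 mol
Let x = n(KOH), y = n(KCl).
Titrant: 1x = 3.793 × 10^-3;  mass: 56.11x + 74.55y = 0.7658
Solving, x = 3.793 × 10^-3 mol, y = 7.417 × 10^-3 mol
mass of KOH = 3.793 × 10^-3 × 56.11 = 0.2128 g

0.2128 g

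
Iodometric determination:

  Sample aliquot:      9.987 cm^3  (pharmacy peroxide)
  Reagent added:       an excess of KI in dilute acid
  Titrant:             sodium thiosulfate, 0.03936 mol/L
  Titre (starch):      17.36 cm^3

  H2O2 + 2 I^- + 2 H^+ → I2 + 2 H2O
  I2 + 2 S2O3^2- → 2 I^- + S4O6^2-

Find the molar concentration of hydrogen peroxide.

n(S2O3^2-) = 0.01736 × 0.03936 = 6.833 × 10^-4 mol
n(I2) = n(S2O3^2-)/2 = 3.416 × 10^-4 mol
n(H2O2) in the aliquot = 3.416 × 10^-4 mol (1:1 ratio)
[H2O2] = 3.416 × 10^-4 / 0.009987 = 0.03421 mol/L

0.03421 mol/L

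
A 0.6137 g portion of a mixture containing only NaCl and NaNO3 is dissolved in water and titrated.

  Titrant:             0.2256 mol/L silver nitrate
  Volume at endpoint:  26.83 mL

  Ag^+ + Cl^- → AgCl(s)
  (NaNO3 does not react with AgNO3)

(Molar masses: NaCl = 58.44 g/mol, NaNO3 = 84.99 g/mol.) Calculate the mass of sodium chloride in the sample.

n(AgNO3) = 0.02683 × 0.2256 = 6.053 × 10^-3 mol
Let x = n(NaCl), y = n(NaNO3).
Titrant: 1x = 6.053 × 10^-3;  mass: 58.44x + 84.99y = 0.6137
Solving, x = 6.053 × 10^-3 mol, y = 3.059 × 10^-3 mol
mass of NaCl = 6.053 × 10^-3 × 58.44 = 0.3537 g

0.3537 g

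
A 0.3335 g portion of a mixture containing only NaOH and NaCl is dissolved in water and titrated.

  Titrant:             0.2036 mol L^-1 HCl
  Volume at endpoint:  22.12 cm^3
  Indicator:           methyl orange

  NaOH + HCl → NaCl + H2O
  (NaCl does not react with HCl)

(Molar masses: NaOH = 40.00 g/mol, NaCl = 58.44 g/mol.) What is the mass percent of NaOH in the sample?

54.02 %

n(HCl) = 0.02212 × 0.2036 = 4.504 × 10^-3 mol
Let x = n(NaOH), y = n(NaCl).
Titrant: 1x = 4.504 × 10^-3;  mass: 40.00x + 58.44y = 0.3335
Solving, x = 4.504 × 10^-3 mol, y = 2.624 × 10^-3 mol
mass of NaOH = 4.504 × 10^-3 × 40.00 = 0.1801 g
% NaOH = 0.1801 / 0.3335 × 100 = 54.02 %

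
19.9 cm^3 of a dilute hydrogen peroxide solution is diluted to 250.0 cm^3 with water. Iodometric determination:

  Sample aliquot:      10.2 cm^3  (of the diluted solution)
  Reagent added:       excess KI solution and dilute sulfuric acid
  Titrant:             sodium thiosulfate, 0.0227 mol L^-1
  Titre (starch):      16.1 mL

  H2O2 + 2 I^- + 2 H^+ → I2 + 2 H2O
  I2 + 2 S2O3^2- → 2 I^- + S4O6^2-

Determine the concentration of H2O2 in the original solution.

0.225 mol/L

n(S2O3^2-) = 0.0161 × 0.0227 = 3.65 × 10^-4 mol
n(I2) = n(S2O3^2-)/2 = 1.83 × 10^-4 mol
n(H2O2) in the aliquot = 1.83 × 10^-4 mol (1:1 ratio)
[H2O2]_dilute = 1.83 × 10^-4 / 0.0102 = 0.0179 mol/L
[H2O2]_original = 0.0179 × 250.0/19.9 = 0.225 mol/L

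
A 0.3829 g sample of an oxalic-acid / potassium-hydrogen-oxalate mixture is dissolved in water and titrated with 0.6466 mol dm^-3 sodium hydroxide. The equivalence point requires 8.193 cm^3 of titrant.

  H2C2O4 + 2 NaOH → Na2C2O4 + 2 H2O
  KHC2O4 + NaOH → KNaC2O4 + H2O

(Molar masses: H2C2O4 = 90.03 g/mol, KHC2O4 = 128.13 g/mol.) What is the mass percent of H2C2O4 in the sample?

41.85 %

n(NaOH) = 0.008193 × 0.6466 = 5.298 × 10^-3 mol
Let x = n(H2C2O4), y = n(KHC2O4).
Titrant: 2x + 1y = 5.298 × 10^-3;  mass: 90.03x + 128.13y = 0.3829
Solving, x = 1.780 × 10^-3 mol, y = 1.738 × 10^-3 mol
mass of H2C2O4 = 1.780 × 10^-3 × 90.03 = 0.1602 g
% H2C2O4 = 0.1602 / 0.3829 × 100 = 41.85 %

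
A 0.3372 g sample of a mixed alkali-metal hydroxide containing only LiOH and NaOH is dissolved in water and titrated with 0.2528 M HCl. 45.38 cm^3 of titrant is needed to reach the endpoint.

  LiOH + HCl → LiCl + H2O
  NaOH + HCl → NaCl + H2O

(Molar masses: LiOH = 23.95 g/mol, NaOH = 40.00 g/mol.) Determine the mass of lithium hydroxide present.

n(HCl) = 0.04538 × 0.2528 = 0.01147 mol
Let x = n(LiOH), y = n(NaOH).
Titrant: 1x + 1y = 0.01147;  mass: 23.95x + 40.00y = 0.3372
Solving, x = 7.581 × 10^-3 mol, y = 3.891 × 10^-3 mol
mass of LiOH = 7.581 × 10^-3 × 23.95 = 0.1816 g

0.1816 g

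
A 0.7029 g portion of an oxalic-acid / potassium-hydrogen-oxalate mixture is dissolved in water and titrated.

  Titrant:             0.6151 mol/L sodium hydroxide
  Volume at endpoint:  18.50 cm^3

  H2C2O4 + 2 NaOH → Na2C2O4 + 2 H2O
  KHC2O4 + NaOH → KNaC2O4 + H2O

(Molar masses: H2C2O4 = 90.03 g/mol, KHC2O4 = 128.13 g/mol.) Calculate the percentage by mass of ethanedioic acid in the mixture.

58.18 %

n(NaOH) = 0.01850 × 0.6151 = 0.01138 mol
Let x = n(H2C2O4), y = n(KHC2O4).
Titrant: 2x + 1y = 0.01138;  mass: 90.03x + 128.13y = 0.7029
Solving, x = 4.543 × 10^-3 mol, y = 2.294 × 10^-3 mol
mass of H2C2O4 = 4.543 × 10^-3 × 90.03 = 0.4090 g
% H2C2O4 = 0.4090 / 0.7029 × 100 = 58.18 %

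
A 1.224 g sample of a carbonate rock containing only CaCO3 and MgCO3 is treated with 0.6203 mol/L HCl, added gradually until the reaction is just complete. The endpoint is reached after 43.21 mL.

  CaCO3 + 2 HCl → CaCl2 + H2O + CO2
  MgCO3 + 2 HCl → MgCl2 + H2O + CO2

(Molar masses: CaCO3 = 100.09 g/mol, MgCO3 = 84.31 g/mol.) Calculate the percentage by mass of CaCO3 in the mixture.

48.77 %

n(HCl) = 0.04321 × 0.6203 = 0.02680 mol
Let x = n(CaCO3), y = n(MgCO3).
Titrant: 2x + 2y = 0.02680;  mass: 100.09x + 84.31y = 1.224
Solving, x = 5.964 × 10^-3 mol, y = 7.438 × 10^-3 mol
mass of CaCO3 = 5.964 × 10^-3 × 100.09 = 0.5969 g
% CaCO3 = 0.5969 / 1.224 × 100 = 48.77 %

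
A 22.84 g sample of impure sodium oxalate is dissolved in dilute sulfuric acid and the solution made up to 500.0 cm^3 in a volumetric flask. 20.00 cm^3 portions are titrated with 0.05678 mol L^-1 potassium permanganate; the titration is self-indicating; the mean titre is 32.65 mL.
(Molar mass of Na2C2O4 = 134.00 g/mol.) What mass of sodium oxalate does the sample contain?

15.53 g

2 MnO4^- + 5 C2O4^2- + 16 H^+ → 2 Mn^2+ + 10 CO2 + 8 H2O
n(KMnO4) per titration = 0.03265 × 0.05678 = 1.854 × 10^-3 mol
From the 5:2 ratio, n(Na2C2O4) in each aliquot = 5/2 × 1.854 × 10^-3 = 4.635 × 10^-3 mol
n(Na2C2O4) in the whole flask = 4.635 × 10^-3 × 500.0/20.00 = 0.1159 mol
mass of Na2C2O4 = 0.1159 × 134.00 = 15.53 g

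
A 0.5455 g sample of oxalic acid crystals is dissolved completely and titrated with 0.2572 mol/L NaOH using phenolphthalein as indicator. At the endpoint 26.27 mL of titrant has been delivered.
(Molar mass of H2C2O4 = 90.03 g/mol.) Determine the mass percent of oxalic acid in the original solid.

H2C2O4 + 2 NaOH → Na2C2O4 + 2 H2O
n(NaOH) = 0.02627 L × 0.2572 mol/L = 6.757 × 10^-3 mol
From the 1:2 ratio, n(H2C2O4) = 1/2 × 6.757 × 10^-3 = 3.378 × 10^-3 mol
mass of H2C2O4 = 3.378 × 10^-3 × 90.03 g/mol = 0.3042 g
% H2C2O4 = 0.3042 / 0.5455 × 100 = 55.76 %

55.76 %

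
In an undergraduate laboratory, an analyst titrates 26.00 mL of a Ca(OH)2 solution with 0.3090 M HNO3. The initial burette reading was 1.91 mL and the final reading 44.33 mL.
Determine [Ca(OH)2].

0.2521 M

Ca(OH)2 + 2 HNO3 → Ca(NO3)2 + 2 H2O
n(HNO3) = 0.04242 L × 0.3090 mol/L = 0.01311 mol
From the 1:2 mole ratio, n(Ca(OH)2) = 1/2 × 0.01311 = 6.554 × 10^-3 mol
[Ca(OH)2] = 6.554 × 10^-3 mol / 0.02600 L = 0.2521 mol/L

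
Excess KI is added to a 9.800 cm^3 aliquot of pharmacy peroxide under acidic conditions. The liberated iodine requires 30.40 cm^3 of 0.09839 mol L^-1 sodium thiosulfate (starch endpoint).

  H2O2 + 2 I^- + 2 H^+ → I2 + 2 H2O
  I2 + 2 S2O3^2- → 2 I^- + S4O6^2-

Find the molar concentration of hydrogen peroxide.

0.1526 mol/L

n(S2O3^2-) = 0.03040 × 0.09839 = 2.991 × 10^-3 mol
n(I2) = n(S2O3^2-)/2 = 1.496 × 10^-3 mol
n(H2O2) in the aliquot = 1.496 × 10^-3 mol (1:1 ratio)
[H2O2] = 1.496 × 10^-3 / 0.009800 = 0.1526 mol/L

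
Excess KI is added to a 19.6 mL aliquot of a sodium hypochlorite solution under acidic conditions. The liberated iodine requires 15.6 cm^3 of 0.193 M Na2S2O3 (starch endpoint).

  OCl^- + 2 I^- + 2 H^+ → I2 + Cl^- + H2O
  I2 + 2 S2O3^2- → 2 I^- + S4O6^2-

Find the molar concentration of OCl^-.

0.0768 M

n(S2O3^2-) = 0.0156 × 0.193 = 3.01 × 10^-3 mol
n(I2) = n(S2O3^2-)/2 = 1.51 × 10^-3 mol
n(OCl^-) in the aliquot = 1.51 × 10^-3 mol (1:1 ratio)
[OCl^-] = 1.51 × 10^-3 / 0.0196 = 0.0768 mol/L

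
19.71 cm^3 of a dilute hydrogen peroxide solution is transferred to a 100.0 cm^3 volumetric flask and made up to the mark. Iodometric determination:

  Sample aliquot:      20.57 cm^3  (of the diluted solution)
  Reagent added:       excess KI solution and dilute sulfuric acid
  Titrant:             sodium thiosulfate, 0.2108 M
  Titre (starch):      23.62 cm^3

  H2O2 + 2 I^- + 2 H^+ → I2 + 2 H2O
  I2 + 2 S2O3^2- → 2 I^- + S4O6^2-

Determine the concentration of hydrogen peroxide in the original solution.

n(S2O3^2-) = 0.02362 × 0.2108 = 4.979 × 10^-3 mol
n(I2) = n(S2O3^2-)/2 = 2.490 × 10^-3 mol
n(H2O2) in the aliquot = 2.490 × 10^-3 mol (1:1 ratio)
[H2O2]_dilute = 2.490 × 10^-3 / 0.02057 = 0.1210 mol/L
[H2O2]_original = 0.1210 × 100.0/19.71 = 0.6140 mol/L

0.6140 M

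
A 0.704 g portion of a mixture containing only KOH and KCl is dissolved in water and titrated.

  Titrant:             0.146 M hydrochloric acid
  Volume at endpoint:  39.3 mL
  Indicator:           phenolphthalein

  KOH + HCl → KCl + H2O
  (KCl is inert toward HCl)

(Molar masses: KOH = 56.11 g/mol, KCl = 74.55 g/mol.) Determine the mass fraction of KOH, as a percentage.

n(HCl) = 0.0393 × 0.146 = 5.74 × 10^-3 mol
Let x = n(KOH), y = n(KCl).
Titrant: 1x = 5.74 × 10^-3;  mass: 56.11x + 74.55y = 0.704
Solving, x = 5.74 × 10^-3 mol, y = 5.12 × 10^-3 mol
mass of KOH = 5.74 × 10^-3 × 56.11 = 0.322 g
% KOH = 0.322 / 0.704 × 100 = 45.7 %

45.7 %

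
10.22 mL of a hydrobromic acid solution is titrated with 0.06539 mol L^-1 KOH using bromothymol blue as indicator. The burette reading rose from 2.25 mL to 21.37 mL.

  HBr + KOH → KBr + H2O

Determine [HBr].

n(KOH) = 0.01912 L × 0.06539 mol/L = 1.250 × 10^-3 mol
n(HBr) = 1.250 × 10^-3 mol (1:1 mole ratio)
[HBr] = 1.250 × 10^-3 mol / 0.01022 L = 0.1223 mol/L

0.1223 mol/L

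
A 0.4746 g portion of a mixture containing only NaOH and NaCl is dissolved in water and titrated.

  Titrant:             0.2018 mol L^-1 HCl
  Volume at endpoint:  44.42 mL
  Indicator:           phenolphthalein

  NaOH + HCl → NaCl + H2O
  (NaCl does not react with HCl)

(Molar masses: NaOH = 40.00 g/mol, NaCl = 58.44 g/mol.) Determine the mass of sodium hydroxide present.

0.3586 g

n(HCl) = 0.04442 × 0.2018 = 8.964 × 10^-3 mol
Let x = n(NaOH), y = n(NaCl).
Titrant: 1x = 8.964 × 10^-3;  mass: 40.00x + 58.44y = 0.4746
Solving, x = 8.964 × 10^-3 mol, y = 1.986 × 10^-3 mol
mass of NaOH = 8.964 × 10^-3 × 40.00 = 0.3586 g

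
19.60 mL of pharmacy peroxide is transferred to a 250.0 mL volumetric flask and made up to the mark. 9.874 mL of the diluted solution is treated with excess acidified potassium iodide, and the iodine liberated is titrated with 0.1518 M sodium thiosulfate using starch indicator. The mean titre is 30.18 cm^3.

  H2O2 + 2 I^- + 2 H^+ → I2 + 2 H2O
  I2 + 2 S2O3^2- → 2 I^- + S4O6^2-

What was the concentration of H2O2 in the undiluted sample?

2.959 M

n(S2O3^2-) = 0.03018 × 0.1518 = 4.581 × 10^-3 mol
n(I2) = n(S2O3^2-)/2 = 2.291 × 10^-3 mol
n(H2O2) in the aliquot = 2.291 × 10^-3 mol (1:1 ratio)
[H2O2]_dilute = 2.291 × 10^-3 / 0.009874 = 0.2320 mol/L
[H2O2]_original = 0.2320 × 250.0/19.60 = 2.959 mol/L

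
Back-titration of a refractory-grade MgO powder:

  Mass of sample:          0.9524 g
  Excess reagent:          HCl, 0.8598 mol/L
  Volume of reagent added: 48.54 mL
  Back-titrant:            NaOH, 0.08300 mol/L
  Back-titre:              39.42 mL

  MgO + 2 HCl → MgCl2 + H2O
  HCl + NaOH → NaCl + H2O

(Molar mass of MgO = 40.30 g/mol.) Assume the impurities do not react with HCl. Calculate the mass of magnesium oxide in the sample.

0.7750 g

n(HCl) added = 0.04854 × 0.8598 = 0.04173 mol
n(NaOH) used in back-titration = 0.03942 × 0.08300 = 3.272 × 10^-3 mol
n(HCl) left over = 3.272 × 10^-3 mol (1:1 ratio)
n(HCl) consumed by analyte = 0.04173 − 3.272 × 10^-3 = 0.03846 mol
From the 1:2 ratio, n(MgO) = 1/2 × 0.03846 = 0.01923 mol
mass of MgO = 0.01923 × 40.30 = 0.7750 g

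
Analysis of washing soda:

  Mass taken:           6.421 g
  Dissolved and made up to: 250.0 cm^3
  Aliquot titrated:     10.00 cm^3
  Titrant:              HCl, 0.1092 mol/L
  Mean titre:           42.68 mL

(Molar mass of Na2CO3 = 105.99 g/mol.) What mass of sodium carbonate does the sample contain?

6.175 g

Na2CO3 + 2 HCl → 2 NaCl + H2O + CO2
n(HCl) per titration = 0.04268 × 0.1092 = 4.661 × 10^-3 mol
From the 1:2 ratio, n(Na2CO3) in each aliquot = 1/2 × 4.661 × 10^-3 = 2.330 × 10^-3 mol
n(Na2CO3) in the whole flask = 2.330 × 10^-3 × 250.0/10.00 = 0.05826 mol
mass of Na2CO3 = 0.05826 × 105.99 = 6.175 g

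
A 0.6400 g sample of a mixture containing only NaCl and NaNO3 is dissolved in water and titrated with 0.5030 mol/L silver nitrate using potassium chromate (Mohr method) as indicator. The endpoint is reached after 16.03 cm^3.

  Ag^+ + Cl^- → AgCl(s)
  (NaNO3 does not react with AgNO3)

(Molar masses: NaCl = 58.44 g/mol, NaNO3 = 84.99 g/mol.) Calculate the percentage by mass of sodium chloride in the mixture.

n(AgNO3) = 0.01603 × 0.5030 = 8.063 × 10^-3 mol
Let x = n(NaCl), y = n(NaNO3).
Titrant: 1x = 8.063 × 10^-3;  mass: 58.44x + 84.99y = 0.6400
Solving, x = 8.063 × 10^-3 mol, y = 1.986 × 10^-3 mol
mass of NaCl = 8.063 × 10^-3 × 58.44 = 0.4712 g
% NaCl = 0.4712 / 0.6400 × 100 = 73.63 %

73.63 %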